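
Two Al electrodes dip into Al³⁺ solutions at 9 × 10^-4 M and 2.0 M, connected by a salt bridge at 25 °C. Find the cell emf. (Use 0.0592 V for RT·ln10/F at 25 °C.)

Both half-cells are Al³⁺/Al, so E°_cell = 0. The concentrated side is the cathode; the cell reaction moves Al³⁺ from high to low concentration with n = 3.
Q = [Al³⁺]_dilute/[Al³⁺]_conc = 9 × 10^-4/2.0 = 4.5 × 10^-4.
E = 0 − (0.0592/3) log Q = −(0.0592/3)(-3.347) = 0.0660 V.

0.066 V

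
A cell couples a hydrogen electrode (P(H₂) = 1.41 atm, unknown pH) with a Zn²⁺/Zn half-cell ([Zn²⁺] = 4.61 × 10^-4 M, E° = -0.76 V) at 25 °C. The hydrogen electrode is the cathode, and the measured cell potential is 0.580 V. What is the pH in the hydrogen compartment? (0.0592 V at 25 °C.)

E°_cell = 0.76 V and n = 2.
log Q = n(E° − E)/0.0592 = 2×(0.76 − 0.580)/0.0592 = 6.081.
With Q = [Zn²⁺]·P(H₂) / [H⁺]^2, solving for [H⁺] gives log[H⁺] = -4.634, so pH = 4.63.

pH = 4.63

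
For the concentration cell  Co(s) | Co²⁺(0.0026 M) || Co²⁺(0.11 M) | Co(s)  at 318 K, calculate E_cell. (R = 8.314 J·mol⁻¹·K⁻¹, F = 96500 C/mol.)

0.051 V

Both half-cells are Co²⁺/Co, so E°_cell = 0. The concentrated side is the cathode; the cell reaction moves Co²⁺ from high to low concentration with n = 2.
Q = [Co²⁺]_dilute/[Co²⁺]_conc = 0.0026/0.11 = 0.0236.
E = 0 − (RT/nF) ln Q = −((8.314×318)/(2×96500))(-3.745) = 0.0513 V.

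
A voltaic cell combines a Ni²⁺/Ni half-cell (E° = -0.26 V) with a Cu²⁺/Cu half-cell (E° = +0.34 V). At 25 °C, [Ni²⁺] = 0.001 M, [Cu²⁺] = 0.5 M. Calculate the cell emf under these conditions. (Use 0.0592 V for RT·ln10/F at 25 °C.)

The Cu²⁺/Cu couple has the higher reduction potential and acts as the cathode, so E°_cell = +0.34 − (-0.26) = 0.60 V.
Balancing electrons gives n = 2; the reaction quotient is Q = [Ni²⁺]/[Cu²⁺] = 0.00200.
At 25 °C, E = E° − (0.0592/n) log Q = 0.60 − (0.0592/2)(-2.699) = 0.600 + 0.080 = 0.680 V.

0.680 V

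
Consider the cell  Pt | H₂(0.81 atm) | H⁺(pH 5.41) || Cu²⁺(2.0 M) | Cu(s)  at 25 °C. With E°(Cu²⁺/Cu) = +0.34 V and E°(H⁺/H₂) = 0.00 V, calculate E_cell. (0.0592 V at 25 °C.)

The Cu²⁺/Cu couple is the cathode, so E°_cell = 0.34 V; n = 2.
[H⁺] = 10^(−5.41) = 3.9 × 10^-6 M, and Q = [H⁺]^2 / ([Cu²⁺]·P(H₂)) = 9.34 × 10^-12.
E = E° − (0.0592/2) log Q = 0.34 − (0.0592/2)(-11.030) = 0.666 V.

0.67 V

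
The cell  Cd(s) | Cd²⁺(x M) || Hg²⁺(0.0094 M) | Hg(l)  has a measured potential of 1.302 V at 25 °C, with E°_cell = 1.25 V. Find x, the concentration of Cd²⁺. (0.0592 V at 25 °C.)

1.6 × 10^-4 M

From the Nernst equation, log Q = n(E° − E)/0.0592 = 2(1.25 − 1.302)/0.0592 = -1.757, so Q = 0.0175.
With Q = [Cd²⁺]/[Hg²⁺] and the known concentrations, [Cd²⁺] in the numerator gives [Cd²⁺] = 1.6 × 10^-4 M.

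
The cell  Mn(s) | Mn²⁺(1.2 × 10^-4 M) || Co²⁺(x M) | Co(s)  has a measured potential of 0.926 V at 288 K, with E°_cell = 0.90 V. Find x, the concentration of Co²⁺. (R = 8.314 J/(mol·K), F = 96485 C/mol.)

9.8 × 10^-4 M

From the Nernst equation, ln Q = nF(E° − E)/RT = 2×96485×(0.90 − 0.926)/(8.314×288) = -2.095, so Q = 0.123.
With Q = [Mn²⁺]/[Co²⁺] and the known concentrations, [Co²⁺] in the denominator gives [Co²⁺] = 9.8 × 10^-4 M.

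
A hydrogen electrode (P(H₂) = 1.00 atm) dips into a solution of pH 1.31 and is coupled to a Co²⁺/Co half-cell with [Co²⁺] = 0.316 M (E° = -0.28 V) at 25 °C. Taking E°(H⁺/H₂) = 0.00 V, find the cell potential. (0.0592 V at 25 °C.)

The hydrogen couple is the cathode, so E°_cell = 0.28 V; n = 2.
[H⁺] = 10^(−1.31) = 0.049 M, and Q = [Co²⁺]·P(H₂) / [H⁺]^2 = 132.
E = E° − (0.0592/2) log Q = 0.28 − (0.0592/2)(2.120) = 0.217 V.

0.22 V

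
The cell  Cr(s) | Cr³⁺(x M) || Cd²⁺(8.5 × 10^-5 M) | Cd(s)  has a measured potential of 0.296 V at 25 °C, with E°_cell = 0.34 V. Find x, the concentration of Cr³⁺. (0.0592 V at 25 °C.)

From the Nernst equation, log Q = n(E° − E)/0.0592 = 6(0.34 − 0.296)/0.0592 = 4.459, so Q = 2.88 × 10^4.
With Q = [Cr³⁺]^2/[Cd²⁺]^3 and the known concentrations, [Cr³⁺]^2 in the numerator gives [Cr³⁺] = 1.3 × 10^-4 M.

1.3 × 10^-4 M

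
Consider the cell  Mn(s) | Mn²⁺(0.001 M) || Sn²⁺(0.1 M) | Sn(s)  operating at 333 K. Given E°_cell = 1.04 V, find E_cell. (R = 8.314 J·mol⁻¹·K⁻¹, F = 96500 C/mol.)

1.11 V

Balancing electrons gives n = 2; the reaction quotient is Q = [Mn²⁺]/[Sn²⁺] = 0.0100.
E = E° − (RT/nF) ln Q = 1.04 − (8.314×333)/(2×96500) × (-4.605) = 1.040 + 0.066 = 1.106 V.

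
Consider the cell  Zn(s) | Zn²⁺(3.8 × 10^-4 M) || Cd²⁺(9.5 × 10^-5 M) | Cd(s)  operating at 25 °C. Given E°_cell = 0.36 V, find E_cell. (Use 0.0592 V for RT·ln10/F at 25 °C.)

0.342 V

Balancing electrons gives n = 2; the reaction quotient is Q = [Zn²⁺]/[Cd²⁺] = 4.00.
At 25 °C, E = E° − (0.0592/n) log Q = 0.36 − (0.0592/2)(0.602) = 0.360 − 0.018 = 0.342 V.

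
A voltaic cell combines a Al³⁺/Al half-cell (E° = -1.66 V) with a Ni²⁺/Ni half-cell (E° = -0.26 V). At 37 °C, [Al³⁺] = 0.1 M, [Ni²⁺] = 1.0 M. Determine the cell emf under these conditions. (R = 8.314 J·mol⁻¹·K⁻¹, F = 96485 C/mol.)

The Ni²⁺/Ni couple has the higher reduction potential and acts as the cathode, so E°_cell = -0.26 − (-1.66) = 1.40 V.
Balancing electrons gives n = 6; the reaction quotient is Q = [Al³⁺]^2/[Ni²⁺]^3 = 0.0100.
E = E° − (RT/nF) ln Q = 1.40 − (8.314×310)/(6×96485) × (-4.605) = 1.400 + 0.021 = 1.421 V.

1.42 V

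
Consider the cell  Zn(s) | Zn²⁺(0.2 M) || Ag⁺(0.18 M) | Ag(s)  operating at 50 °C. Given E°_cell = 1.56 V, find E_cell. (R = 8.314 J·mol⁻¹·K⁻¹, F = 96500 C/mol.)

1.53 V

Balancing electrons gives n = 2; the reaction quotient is Q = [Zn²⁺]/[Ag⁺]^2 = 6.17.
E = E° − (RT/nF) ln Q = 1.56 − (8.314×323)/(2×96500) × (1.820) = 1.560 − 0.025 = 1.535 V.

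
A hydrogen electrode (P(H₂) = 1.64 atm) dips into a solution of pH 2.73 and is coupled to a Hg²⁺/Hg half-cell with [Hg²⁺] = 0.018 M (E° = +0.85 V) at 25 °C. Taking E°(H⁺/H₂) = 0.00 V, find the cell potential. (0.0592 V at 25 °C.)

0.97 V

The Hg²⁺/Hg couple is the cathode, so E°_cell = 0.85 V; n = 2.
[H⁺] = 10^(−2.73) = 0.0019 M, and Q = [H⁺]^2 / ([Hg²⁺]·P(H₂)) = 1.17 × 10^-4.
E = E° − (0.0592/2) log Q = 0.85 − (0.0592/2)(-3.930) = 0.966 V.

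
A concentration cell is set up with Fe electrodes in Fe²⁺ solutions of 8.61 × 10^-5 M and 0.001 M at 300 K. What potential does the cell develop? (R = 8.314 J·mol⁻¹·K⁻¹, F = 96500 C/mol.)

0.032 V

Both half-cells are Fe²⁺/Fe, so E°_cell = 0. The concentrated side is the cathode; the cell reaction moves Fe²⁺ from high to low concentration with n = 2.
Q = [Fe²⁺]_dilute/[Fe²⁺]_conc = 8.61 × 10^-5/0.001 = 0.0861.
E = 0 − (RT/nF) ln Q = −((8.314×300)/(2×96500))(-2.452) = 0.0317 V.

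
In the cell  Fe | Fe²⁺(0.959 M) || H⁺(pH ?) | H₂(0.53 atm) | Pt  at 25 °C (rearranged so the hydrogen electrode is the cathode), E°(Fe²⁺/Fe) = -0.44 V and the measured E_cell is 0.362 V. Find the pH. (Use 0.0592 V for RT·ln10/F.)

pH = 1.46

E°_cell = 0.44 V and n = 2.
log Q = n(E° − E)/0.0592 = 2×(0.44 − 0.362)/0.0592 = 2.635.
With Q = [Fe²⁺]·P(H₂) / [H⁺]^2, solving for [H⁺] gives log[H⁺] = -1.465, so pH = 1.46.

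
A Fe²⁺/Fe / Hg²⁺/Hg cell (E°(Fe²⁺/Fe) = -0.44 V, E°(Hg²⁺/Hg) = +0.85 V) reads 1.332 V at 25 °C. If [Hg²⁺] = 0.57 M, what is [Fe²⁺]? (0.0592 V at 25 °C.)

From the Nernst equation, log Q = n(E° − E)/0.0592 = 2(1.29 − 1.332)/0.0592 = -1.419, so Q = 0.0381.
With Q = [Fe²⁺]/[Hg²⁺] and the known concentrations, [Fe²⁺] in the numerator gives [Fe²⁺] = 0.022 M.

0.022 M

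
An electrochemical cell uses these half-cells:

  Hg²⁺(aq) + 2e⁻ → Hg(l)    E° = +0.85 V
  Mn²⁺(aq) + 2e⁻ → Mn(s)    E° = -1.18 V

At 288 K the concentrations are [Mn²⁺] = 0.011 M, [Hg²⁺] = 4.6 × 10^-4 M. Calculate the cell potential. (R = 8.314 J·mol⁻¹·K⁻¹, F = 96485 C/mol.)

The Hg²⁺/Hg couple has the higher reduction potential and acts as the cathode, so E°_cell = +0.85 − (-1.18) = 2.03 V.
Balancing electrons gives n = 2; the reaction quotient is Q = [Mn²⁺]/[Hg²⁺] = 23.9.
E = E° − (RT/nF) ln Q = 2.03 − (8.314×288)/(2×96485) × (3.174) = 2.030 − 0.039 = 1.991 V.

1.99 V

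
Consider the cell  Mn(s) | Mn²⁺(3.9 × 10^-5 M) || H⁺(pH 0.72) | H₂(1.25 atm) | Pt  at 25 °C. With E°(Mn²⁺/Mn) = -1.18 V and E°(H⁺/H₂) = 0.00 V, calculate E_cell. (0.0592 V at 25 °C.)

1.27 V

The hydrogen couple is the cathode, so E°_cell = 1.18 V; n = 2.
[H⁺] = 10^(−0.72) = 0.19 M, and Q = [Mn²⁺]·P(H₂) / [H⁺]^2 = 0.00134.
E = E° − (0.0592/2) log Q = 1.18 − (0.0592/2)(-2.872) = 1.265 V.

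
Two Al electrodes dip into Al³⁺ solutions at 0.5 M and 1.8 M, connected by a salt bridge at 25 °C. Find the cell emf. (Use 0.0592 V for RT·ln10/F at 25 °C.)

Both half-cells are Al³⁺/Al, so E°_cell = 0. The concentrated side is the cathode; the cell reaction moves Al³⁺ from high to low concentration with n = 3.
Q = [Al³⁺]_dilute/[Al³⁺]_conc = 0.5/1.8 = 0.278.
E = 0 − (0.0592/3) log Q = −(0.0592/3)(-0.556) = 0.0110 V.

0.011 V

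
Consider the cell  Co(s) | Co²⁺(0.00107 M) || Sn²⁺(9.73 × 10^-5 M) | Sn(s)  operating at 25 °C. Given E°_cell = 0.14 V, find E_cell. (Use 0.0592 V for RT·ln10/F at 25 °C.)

0.109 V

Balancing electrons gives n = 2; the reaction quotient is Q = [Co²⁺]/[Sn²⁺] = 11.0.
At 25 °C, E = E° − (0.0592/n) log Q = 0.14 − (0.0592/2)(1.041) = 0.140 − 0.031 = 0.109 V.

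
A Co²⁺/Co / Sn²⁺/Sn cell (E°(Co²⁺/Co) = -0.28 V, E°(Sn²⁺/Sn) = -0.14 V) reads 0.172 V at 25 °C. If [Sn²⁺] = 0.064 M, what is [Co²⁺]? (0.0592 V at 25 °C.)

0.0053 M

From the Nernst equation, log Q = n(E° − E)/0.0592 = 2(0.14 − 0.172)/0.0592 = -1.081, so Q = 0.0830.
With Q = [Co²⁺]/[Sn²⁺] and the known concentrations, [Co²⁺] in the numerator gives [Co²⁺] = 0.0053 M.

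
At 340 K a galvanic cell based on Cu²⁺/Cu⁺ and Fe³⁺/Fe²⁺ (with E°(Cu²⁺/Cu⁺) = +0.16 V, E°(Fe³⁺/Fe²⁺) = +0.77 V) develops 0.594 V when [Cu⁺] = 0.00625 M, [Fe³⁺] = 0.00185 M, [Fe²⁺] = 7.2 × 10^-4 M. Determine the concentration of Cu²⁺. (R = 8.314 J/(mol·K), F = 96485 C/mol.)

From the Nernst equation, ln Q = nF(E° − E)/RT = 1×96485×(0.61 − 0.594)/(8.314×340) = 0.546, so Q = 1.73.
With Q = [Cu²⁺]·[Fe²⁺]/([Cu⁺]·[Fe³⁺]) and the known concentrations, [Cu²⁺] in the numerator gives [Cu²⁺] = 0.028 M.

0.028 M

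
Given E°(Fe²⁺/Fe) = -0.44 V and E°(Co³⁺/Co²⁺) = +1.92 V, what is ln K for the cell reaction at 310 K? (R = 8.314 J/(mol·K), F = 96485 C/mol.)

ln K = 176.7

E°_cell = +1.92 − (-0.44) = 2.36 V, with n = 2 electrons transferred.
At equilibrium E = 0, so the Nernst equation gives ln K = nFE°/RT = (2)(96485)(2.36)/((8.314)(310)) = 176.70.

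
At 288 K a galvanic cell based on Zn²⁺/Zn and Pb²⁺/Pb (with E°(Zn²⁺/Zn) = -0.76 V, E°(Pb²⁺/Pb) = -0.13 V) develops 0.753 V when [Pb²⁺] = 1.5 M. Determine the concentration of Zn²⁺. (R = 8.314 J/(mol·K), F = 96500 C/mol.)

From the Nernst equation, ln Q = nF(E° − E)/RT = 2×96500×(0.63 − 0.753)/(8.314×288) = -9.914, so Q = 4.95 × 10^-5.
With Q = [Zn²⁺]/[Pb²⁺] and the known concentrations, [Zn²⁺] in the numerator gives [Zn²⁺] = 7.4 × 10^-5 M.

7.4 × 10^-5 M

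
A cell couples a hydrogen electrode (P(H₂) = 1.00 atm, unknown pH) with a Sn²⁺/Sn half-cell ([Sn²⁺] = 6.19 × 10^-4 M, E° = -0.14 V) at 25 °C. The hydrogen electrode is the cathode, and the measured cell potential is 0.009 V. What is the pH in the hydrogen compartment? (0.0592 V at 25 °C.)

pH = 3.82

E°_cell = 0.14 V and n = 2.
log Q = n(E° − E)/0.0592 = 2×(0.14 − 0.009)/0.0592 = 4.426.
With Q = [Sn²⁺]·P(H₂) / [H⁺]^2, solving for [H⁺] gives log[H⁺] = -3.817, so pH = 3.82.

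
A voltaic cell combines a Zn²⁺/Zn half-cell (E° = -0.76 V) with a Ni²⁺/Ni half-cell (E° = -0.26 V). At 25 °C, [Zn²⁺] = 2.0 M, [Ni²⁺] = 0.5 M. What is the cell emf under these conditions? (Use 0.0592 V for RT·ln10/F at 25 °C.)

0.482 V

The Ni²⁺/Ni couple has the higher reduction potential and acts as the cathode, so E°_cell = -0.26 − (-0.76) = 0.50 V.
Balancing electrons gives n = 2; the reaction quotient is Q = [Zn²⁺]/[Ni²⁺] = 4.00.
At 25 °C, E = E° − (0.0592/n) log Q = 0.50 − (0.0592/2)(0.602) = 0.500 − 0.018 = 0.482 V.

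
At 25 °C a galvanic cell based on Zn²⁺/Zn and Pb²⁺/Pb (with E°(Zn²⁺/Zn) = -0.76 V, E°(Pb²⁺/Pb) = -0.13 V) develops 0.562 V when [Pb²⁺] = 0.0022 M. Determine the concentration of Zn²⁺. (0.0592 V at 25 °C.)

0.44 M

From the Nernst equation, log Q = n(E° − E)/0.0592 = 2(0.63 − 0.562)/0.0592 = 2.297, so Q = 198.
With Q = [Zn²⁺]/[Pb²⁺] and the known concentrations, [Zn²⁺] in the numerator gives [Zn²⁺] = 0.44 M.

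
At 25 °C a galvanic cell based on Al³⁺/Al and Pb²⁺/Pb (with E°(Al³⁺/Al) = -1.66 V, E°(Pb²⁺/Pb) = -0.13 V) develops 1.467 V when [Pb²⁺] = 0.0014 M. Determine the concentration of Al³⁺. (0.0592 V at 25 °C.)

0.082 M

From the Nernst equation, log Q = n(E° − E)/0.0592 = 6(1.53 − 1.467)/0.0592 = 6.385, so Q = 2.43 × 10^6.
With Q = [Al³⁺]^2/[Pb²⁺]^3 and the known concentrations, [Al³⁺]^2 in the numerator gives [Al³⁺] = 0.082 M.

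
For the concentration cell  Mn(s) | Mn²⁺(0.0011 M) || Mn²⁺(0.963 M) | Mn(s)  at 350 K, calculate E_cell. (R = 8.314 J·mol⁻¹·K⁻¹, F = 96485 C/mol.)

Both half-cells are Mn²⁺/Mn, so E°_cell = 0. The concentrated side is the cathode; the cell reaction moves Mn²⁺ from high to low concentration with n = 2.
Q = [Mn²⁺]_dilute/[Mn²⁺]_conc = 0.0011/0.963 = 0.00114.
E = 0 − (RT/nF) ln Q = −((8.314×350)/(2×96485))(-6.775) = 0.1022 V.

0.10 V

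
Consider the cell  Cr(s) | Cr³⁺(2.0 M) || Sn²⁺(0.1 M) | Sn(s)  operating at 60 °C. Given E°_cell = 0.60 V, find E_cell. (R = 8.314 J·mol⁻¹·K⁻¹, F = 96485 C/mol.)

0.560 V

Balancing electrons gives n = 6; the reaction quotient is Q = [Cr³⁺]^2/[Sn²⁺]^3 = 4000.
E = E° − (RT/nF) ln Q = 0.60 − (8.314×333)/(6×96485) × (8.294) = 0.600 − 0.040 = 0.560 V.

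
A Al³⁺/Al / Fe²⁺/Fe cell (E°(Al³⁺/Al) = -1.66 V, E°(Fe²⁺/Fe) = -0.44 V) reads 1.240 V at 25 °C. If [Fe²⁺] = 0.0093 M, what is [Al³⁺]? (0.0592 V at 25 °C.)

From the Nernst equation, log Q = n(E° − E)/0.0592 = 6(1.22 − 1.240)/0.0592 = -2.027, so Q = 0.00940.
With Q = [Al³⁺]^2/[Fe²⁺]^3 and the known concentrations, [Al³⁺]^2 in the numerator gives [Al³⁺] = 8.7 × 10^-5 M.

8.7 × 10^-5 M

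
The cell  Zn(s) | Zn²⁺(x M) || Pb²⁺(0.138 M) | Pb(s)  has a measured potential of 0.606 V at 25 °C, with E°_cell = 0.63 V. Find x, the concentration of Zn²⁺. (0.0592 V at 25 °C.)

0.89 M

From the Nernst equation, log Q = n(E° − E)/0.0592 = 2(0.63 − 0.606)/0.0592 = 0.811, so Q = 6.47.
With Q = [Zn²⁺]/[Pb²⁺] and the known concentrations, [Zn²⁺] in the numerator gives [Zn²⁺] = 0.89 M.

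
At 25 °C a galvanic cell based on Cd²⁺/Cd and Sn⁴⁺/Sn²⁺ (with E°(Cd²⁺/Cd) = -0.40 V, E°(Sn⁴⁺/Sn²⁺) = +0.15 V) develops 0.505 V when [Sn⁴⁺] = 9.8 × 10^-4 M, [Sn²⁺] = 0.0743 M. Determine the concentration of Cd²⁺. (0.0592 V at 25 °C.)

0.44 M

From the Nernst equation, log Q = n(E° − E)/0.0592 = 2(0.55 − 0.505)/0.0592 = 1.520, so Q = 33.1.
With Q = [Cd²⁺]·[Sn²⁺]/[Sn⁴⁺] and the known concentrations, [Cd²⁺] in the numerator gives [Cd²⁺] = 0.44 M.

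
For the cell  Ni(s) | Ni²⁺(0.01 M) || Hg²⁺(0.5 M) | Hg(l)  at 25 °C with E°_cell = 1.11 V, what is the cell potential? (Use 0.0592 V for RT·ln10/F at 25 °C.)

Balancing electrons gives n = 2; the reaction quotient is Q = [Ni²⁺]/[Hg²⁺] = 0.0200.
At 25 °C, E = E° − (0.0592/n) log Q = 1.11 − (0.0592/2)(-1.699) = 1.110 + 0.050 = 1.160 V.

1.16 V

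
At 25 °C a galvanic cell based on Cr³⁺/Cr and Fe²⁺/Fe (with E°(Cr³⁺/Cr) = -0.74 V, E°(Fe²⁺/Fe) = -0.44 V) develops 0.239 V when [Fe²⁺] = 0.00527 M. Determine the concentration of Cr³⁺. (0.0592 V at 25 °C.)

0.47 M

From the Nernst equation, log Q = n(E° − E)/0.0592 = 6(0.30 − 0.239)/0.0592 = 6.182, so Q = 1.52 × 10^6.
With Q = [Cr³⁺]^2/[Fe²⁺]^3 and the known concentrations, [Cr³⁺]^2 in the numerator gives [Cr³⁺] = 0.47 M.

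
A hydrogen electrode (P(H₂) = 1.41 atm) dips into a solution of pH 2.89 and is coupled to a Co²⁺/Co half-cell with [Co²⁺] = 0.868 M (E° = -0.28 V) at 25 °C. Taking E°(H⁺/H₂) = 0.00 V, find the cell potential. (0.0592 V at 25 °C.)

The hydrogen couple is the cathode, so E°_cell = 0.28 V; n = 2.
[H⁺] = 10^(−2.89) = 0.0013 M, and Q = [Co²⁺]·P(H₂) / [H⁺]^2 = 7.37 × 10^5.
E = E° − (0.0592/2) log Q = 0.28 − (0.0592/2)(5.868) = 0.106 V.

0.11 V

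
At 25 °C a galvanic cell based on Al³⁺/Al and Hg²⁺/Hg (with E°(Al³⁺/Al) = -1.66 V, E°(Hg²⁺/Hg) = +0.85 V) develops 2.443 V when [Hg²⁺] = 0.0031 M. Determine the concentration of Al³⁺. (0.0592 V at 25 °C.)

0.43 M

From the Nernst equation, log Q = n(E° − E)/0.0592 = 6(2.51 − 2.443)/0.0592 = 6.791, so Q = 6.17 × 10^6.
With Q = [Al³⁺]^2/[Hg²⁺]^3 and the known concentrations, [Al³⁺]^2 in the numerator gives [Al³⁺] = 0.43 M.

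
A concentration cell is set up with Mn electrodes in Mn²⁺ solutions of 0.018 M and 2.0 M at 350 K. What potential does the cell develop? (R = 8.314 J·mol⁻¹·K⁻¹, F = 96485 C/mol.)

Both half-cells are Mn²⁺/Mn, so E°_cell = 0. The concentrated side is the cathode; the cell reaction moves Mn²⁺ from high to low concentration with n = 2.
Q = [Mn²⁺]_dilute/[Mn²⁺]_conc = 0.018/2.0 = 0.00900.
E = 0 − (RT/nF) ln Q = −((8.314×350)/(2×96485))(-4.711) = 0.0710 V.

0.071 V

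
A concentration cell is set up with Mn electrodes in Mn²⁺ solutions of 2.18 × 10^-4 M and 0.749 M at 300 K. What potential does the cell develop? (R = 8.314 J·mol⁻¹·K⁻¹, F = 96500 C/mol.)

0.11 V

Both half-cells are Mn²⁺/Mn, so E°_cell = 0. The concentrated side is the cathode; the cell reaction moves Mn²⁺ from high to low concentration with n = 2.
Q = [Mn²⁺]_dilute/[Mn²⁺]_conc = 2.18 × 10^-4/0.749 = 2.91 × 10^-4.
E = 0 − (RT/nF) ln Q = −((8.314×300)/(2×96500))(-8.142) = 0.1052 V.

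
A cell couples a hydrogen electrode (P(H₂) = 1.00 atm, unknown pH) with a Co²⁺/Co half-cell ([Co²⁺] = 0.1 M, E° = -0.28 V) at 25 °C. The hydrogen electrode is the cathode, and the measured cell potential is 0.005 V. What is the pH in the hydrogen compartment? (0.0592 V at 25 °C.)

E°_cell = 0.28 V and n = 2.
log Q = n(E° − E)/0.0592 = 2×(0.28 − 0.005)/0.0592 = 9.291.
With Q = [Co²⁺]·P(H₂) / [H⁺]^2, solving for [H⁺] gives log[H⁺] = -5.145, so pH = 5.15.

pH = 5.15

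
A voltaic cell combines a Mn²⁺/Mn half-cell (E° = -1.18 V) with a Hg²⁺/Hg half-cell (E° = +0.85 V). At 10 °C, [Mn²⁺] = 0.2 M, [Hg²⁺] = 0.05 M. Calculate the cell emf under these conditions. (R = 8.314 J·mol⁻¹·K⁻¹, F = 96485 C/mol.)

2.01 V

The Hg²⁺/Hg couple has the higher reduction potential and acts as the cathode, so E°_cell = +0.85 − (-1.18) = 2.03 V.
Balancing electrons gives n = 2; the reaction quotient is Q = [Mn²⁺]/[Hg²⁺] = 4.00.
E = E° − (RT/nF) ln Q = 2.03 − (8.314×283)/(2×96485) × (1.386) = 2.030 − 0.017 = 2.013 V.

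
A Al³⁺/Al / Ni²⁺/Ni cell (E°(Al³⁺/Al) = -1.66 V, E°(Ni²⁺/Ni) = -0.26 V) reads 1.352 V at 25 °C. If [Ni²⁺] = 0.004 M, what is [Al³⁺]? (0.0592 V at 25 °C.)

0.068 M

From the Nernst equation, log Q = n(E° − E)/0.0592 = 6(1.40 − 1.352)/0.0592 = 4.865, so Q = 7.33 × 10^4.
With Q = [Al³⁺]^2/[Ni²⁺]^3 and the known concentrations, [Al³⁺]^2 in the numerator gives [Al³⁺] = 0.068 M.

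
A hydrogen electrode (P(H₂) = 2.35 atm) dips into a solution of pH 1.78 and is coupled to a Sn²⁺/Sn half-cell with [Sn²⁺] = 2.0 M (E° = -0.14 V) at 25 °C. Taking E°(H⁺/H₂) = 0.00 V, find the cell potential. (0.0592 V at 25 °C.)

0.015 V

The hydrogen couple is the cathode, so E°_cell = 0.14 V; n = 2.
[H⁺] = 10^(−1.78) = 0.017 M, and Q = [Sn²⁺]·P(H₂) / [H⁺]^2 = 1.71 × 10^4.
E = E° − (0.0592/2) log Q = 0.14 − (0.0592/2)(4.232) = 0.015 V.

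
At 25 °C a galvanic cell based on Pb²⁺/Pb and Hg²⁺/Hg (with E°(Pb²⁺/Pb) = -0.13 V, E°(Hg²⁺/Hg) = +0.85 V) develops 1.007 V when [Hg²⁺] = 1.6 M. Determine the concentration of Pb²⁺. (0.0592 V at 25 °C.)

0.2 M

From the Nernst equation, log Q = n(E° − E)/0.0592 = 2(0.98 − 1.007)/0.0592 = -0.912, so Q = 0.122.
With Q = [Pb²⁺]/[Hg²⁺] and the known concentrations, [Pb²⁺] in the numerator gives [Pb²⁺] = 0.2 M.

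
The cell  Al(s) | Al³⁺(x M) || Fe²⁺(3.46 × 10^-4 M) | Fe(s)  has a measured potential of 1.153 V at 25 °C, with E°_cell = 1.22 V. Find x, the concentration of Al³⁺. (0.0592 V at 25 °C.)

From the Nernst equation, log Q = n(E° − E)/0.0592 = 6(1.22 − 1.153)/0.0592 = 6.791, so Q = 6.17 × 10^6.
With Q = [Al³⁺]^2/[Fe²⁺]^3 and the known concentrations, [Al³⁺]^2 in the numerator gives [Al³⁺] = 0.016 M.

0.016 M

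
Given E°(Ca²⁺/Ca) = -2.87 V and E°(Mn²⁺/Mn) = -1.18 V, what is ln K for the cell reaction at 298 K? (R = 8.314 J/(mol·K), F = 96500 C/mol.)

E°_cell = -1.18 − (-2.87) = 1.69 V, with n = 2 electrons transferred.
At equilibrium E = 0, so the Nernst equation gives ln K = nFE°/RT = (2)(96500)(1.69)/((8.314)(298)) = 131.65.

ln K = 131.6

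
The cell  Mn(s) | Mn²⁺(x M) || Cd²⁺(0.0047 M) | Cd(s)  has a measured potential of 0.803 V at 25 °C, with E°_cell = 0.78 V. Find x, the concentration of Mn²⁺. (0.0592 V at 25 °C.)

From the Nernst equation, log Q = n(E° − E)/0.0592 = 2(0.78 − 0.803)/0.0592 = -0.777, so Q = 0.167.
With Q = [Mn²⁺]/[Cd²⁺] and the known concentrations, [Mn²⁺] in the numerator gives [Mn²⁺] = 7.9 × 10^-4 M.

7.9 × 10^-4 M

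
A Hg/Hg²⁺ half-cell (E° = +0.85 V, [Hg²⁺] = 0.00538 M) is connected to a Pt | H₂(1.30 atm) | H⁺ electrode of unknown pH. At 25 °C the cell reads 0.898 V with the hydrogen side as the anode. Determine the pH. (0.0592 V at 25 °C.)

E°_cell = 0.85 V and n = 2.
log Q = n(E° − E)/0.0592 = 2×(0.85 − 0.898)/0.0592 = -1.622.
With Q = [H⁺]^2 / ([Hg²⁺]·P(H₂)), solving for [H⁺] gives log[H⁺] = -1.888, so pH = 1.89.

pH = 1.89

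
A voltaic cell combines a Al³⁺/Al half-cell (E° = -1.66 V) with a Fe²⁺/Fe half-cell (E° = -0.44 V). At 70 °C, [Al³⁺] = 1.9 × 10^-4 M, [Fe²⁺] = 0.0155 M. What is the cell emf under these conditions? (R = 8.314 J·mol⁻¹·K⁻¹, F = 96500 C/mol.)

1.24 V

The Fe²⁺/Fe couple has the higher reduction potential and acts as the cathode, so E°_cell = -0.44 − (-1.66) = 1.22 V.
Balancing electrons gives n = 6; the reaction quotient is Q = [Al³⁺]^2/[Fe²⁺]^3 = 0.00969.
E = E° − (RT/nF) ln Q = 1.22 − (8.314×343)/(6×96500) × (-4.636) = 1.220 + 0.023 = 1.243 V.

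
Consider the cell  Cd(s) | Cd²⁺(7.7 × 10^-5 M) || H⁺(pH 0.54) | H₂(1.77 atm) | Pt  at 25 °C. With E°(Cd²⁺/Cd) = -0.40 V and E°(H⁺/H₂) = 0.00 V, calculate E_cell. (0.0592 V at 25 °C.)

0.48 V

The hydrogen couple is the cathode, so E°_cell = 0.40 V; n = 2.
[H⁺] = 10^(−0.54) = 0.29 M, and Q = [Cd²⁺]·P(H₂) / [H⁺]^2 = 0.00164.
E = E° − (0.0592/2) log Q = 0.40 − (0.0592/2)(-2.786) = 0.482 V.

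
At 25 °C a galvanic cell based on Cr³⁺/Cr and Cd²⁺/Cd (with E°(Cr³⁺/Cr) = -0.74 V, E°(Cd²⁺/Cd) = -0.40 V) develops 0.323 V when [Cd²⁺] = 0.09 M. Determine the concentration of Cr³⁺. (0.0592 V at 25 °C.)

From the Nernst equation, log Q = n(E° − E)/0.0592 = 6(0.34 − 0.323)/0.0592 = 1.723, so Q = 52.8.
With Q = [Cr³⁺]^2/[Cd²⁺]^3 and the known concentrations, [Cr³⁺]^2 in the numerator gives [Cr³⁺] = 0.2 M.

0.2 M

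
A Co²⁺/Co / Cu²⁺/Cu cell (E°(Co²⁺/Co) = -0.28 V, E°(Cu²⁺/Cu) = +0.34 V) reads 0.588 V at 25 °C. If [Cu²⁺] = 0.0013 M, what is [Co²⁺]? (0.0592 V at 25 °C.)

0.016 M

From the Nernst equation, log Q = n(E° − E)/0.0592 = 2(0.62 − 0.588)/0.0592 = 1.081, so Q = 12.1.
With Q = [Co²⁺]/[Cu²⁺] and the known concentrations, [Co²⁺] in the numerator gives [Co²⁺] = 0.016 M.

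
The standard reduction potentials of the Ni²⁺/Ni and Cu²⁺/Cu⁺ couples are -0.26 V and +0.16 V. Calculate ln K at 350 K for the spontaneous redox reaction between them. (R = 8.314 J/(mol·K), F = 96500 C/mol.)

ln K = 27.9

E°_cell = +0.16 − (-0.26) = 0.42 V, with n = 2 electrons transferred.
At equilibrium E = 0, so the Nernst equation gives ln K = nFE°/RT = (2)(96500)(0.42)/((8.314)(350)) = 27.86.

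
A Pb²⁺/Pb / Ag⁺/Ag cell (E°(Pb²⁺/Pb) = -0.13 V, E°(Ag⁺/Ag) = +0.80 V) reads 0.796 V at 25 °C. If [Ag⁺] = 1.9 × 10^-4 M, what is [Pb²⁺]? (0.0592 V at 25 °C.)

From the Nernst equation, log Q = n(E° − E)/0.0592 = 2(0.93 − 0.796)/0.0592 = 4.527, so Q = 3.37 × 10^4.
With Q = [Pb²⁺]/[Ag⁺]^2 and the known concentrations, [Pb²⁺] in the numerator gives [Pb²⁺] = 0.0012 M.

0.0012 M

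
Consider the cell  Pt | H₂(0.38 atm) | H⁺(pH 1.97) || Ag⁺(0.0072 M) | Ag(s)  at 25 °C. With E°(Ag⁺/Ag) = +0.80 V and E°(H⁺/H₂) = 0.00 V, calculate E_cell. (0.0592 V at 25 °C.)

0.78 V

The Ag⁺/Ag couple is the cathode, so E°_cell = 0.80 V; n = 2.
[H⁺] = 10^(−1.97) = 0.011 M, and Q = [H⁺]^2 / ([Ag⁺]^2·P(H₂)) = 5.83.
E = E° − (0.0592/2) log Q = 0.80 − (0.0592/2)(0.766) = 0.777 V.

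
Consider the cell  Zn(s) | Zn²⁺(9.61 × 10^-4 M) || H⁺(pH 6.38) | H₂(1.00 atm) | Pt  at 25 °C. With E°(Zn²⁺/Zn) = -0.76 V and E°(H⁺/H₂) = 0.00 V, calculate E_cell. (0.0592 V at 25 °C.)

The hydrogen couple is the cathode, so E°_cell = 0.76 V; n = 2.
[H⁺] = 10^(−6.38) = 4.2 × 10^-7 M, and Q = [Zn²⁺]·P(H₂) / [H⁺]^2 = 5.53 × 10^9.
E = E° − (0.0592/2) log Q = 0.76 − (0.0592/2)(9.743) = 0.472 V.

0.47 V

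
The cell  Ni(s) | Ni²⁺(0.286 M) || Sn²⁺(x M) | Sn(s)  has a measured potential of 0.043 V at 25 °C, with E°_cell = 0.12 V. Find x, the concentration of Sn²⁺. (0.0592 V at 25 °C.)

7.2 × 10^-4 M

From the Nernst equation, log Q = n(E° − E)/0.0592 = 2(0.12 − 0.043)/0.0592 = 2.601, so Q = 399.
With Q = [Ni²⁺]/[Sn²⁺] and the known concentrations, [Sn²⁺] in the denominator gives [Sn²⁺] = 7.2 × 10^-4 M.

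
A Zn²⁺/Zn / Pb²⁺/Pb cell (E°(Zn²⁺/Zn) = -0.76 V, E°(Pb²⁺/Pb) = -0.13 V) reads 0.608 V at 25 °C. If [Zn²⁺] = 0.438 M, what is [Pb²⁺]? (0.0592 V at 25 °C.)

0.079 M

From the Nernst equation, log Q = n(E° − E)/0.0592 = 2(0.63 − 0.608)/0.0592 = 0.743, so Q = 5.54.
With Q = [Zn²⁺]/[Pb²⁺] and the known concentrations, [Pb²⁺] in the denominator gives [Pb²⁺] = 0.079 M.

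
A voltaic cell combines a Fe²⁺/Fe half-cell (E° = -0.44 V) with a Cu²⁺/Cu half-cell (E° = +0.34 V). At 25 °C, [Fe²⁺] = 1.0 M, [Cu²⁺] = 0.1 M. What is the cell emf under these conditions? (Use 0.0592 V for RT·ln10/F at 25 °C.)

0.750 V

The Cu²⁺/Cu couple has the higher reduction potential and acts as the cathode, so E°_cell = +0.34 − (-0.44) = 0.78 V.
Balancing electrons gives n = 2; the reaction quotient is Q = [Fe²⁺]/[Cu²⁺] = 10.0.
At 25 °C, E = E° − (0.0592/n) log Q = 0.78 − (0.0592/2)(1.000) = 0.780 − 0.030 = 0.750 V.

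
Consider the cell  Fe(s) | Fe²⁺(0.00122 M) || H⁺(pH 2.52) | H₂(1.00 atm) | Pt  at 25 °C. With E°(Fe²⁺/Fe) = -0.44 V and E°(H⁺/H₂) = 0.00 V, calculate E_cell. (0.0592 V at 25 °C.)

The hydrogen couple is the cathode, so E°_cell = 0.44 V; n = 2.
[H⁺] = 10^(−2.52) = 0.0030 M, and Q = [Fe²⁺]·P(H₂) / [H⁺]^2 = 134.
E = E° − (0.0592/2) log Q = 0.44 − (0.0592/2)(2.126) = 0.377 V.

0.38 V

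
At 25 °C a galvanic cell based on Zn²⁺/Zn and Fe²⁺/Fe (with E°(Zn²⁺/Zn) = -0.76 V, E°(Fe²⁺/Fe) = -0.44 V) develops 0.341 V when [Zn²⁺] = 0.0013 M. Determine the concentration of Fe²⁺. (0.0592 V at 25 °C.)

0.0067 M

From the Nernst equation, log Q = n(E° − E)/0.0592 = 2(0.32 − 0.341)/0.0592 = -0.709, so Q = 0.195.
With Q = [Zn²⁺]/[Fe²⁺] and the known concentrations, [Fe²⁺] in the denominator gives [Fe²⁺] = 0.0067 M.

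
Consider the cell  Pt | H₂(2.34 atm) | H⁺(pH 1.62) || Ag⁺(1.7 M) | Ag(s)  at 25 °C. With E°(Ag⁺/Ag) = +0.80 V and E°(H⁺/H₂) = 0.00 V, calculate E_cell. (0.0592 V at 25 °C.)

0.92 V

The Ag⁺/Ag couple is the cathode, so E°_cell = 0.80 V; n = 2.
[H⁺] = 10^(−1.62) = 0.024 M, and Q = [H⁺]^2 / ([Ag⁺]^2·P(H₂)) = 8.51 × 10^-5.
E = E° − (0.0592/2) log Q = 0.80 − (0.0592/2)(-4.070) = 0.920 V.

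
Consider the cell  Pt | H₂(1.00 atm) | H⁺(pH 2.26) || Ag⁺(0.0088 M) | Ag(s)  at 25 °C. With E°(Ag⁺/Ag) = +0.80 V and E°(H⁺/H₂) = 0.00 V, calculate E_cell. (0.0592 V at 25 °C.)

0.81 V

The Ag⁺/Ag couple is the cathode, so E°_cell = 0.80 V; n = 2.
[H⁺] = 10^(−2.26) = 0.0055 M, and Q = [H⁺]^2 / ([Ag⁺]^2·P(H₂)) = 0.390.
E = E° − (0.0592/2) log Q = 0.80 − (0.0592/2)(-0.409) = 0.812 V.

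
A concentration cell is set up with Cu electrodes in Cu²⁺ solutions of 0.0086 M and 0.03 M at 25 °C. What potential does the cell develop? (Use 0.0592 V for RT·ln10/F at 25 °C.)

Both half-cells are Cu²⁺/Cu, so E°_cell = 0. The concentrated side is the cathode; the cell reaction moves Cu²⁺ from high to low concentration with n = 2.
Q = [Cu²⁺]_dilute/[Cu²⁺]_conc = 0.0086/0.03 = 0.287.
E = 0 − (0.0592/2) log Q = −(0.0592/2)(-0.543) = 0.0161 V.

0.016 V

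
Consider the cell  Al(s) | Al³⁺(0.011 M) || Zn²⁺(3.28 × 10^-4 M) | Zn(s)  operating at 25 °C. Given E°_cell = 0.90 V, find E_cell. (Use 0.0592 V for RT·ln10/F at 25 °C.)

0.836 V

Balancing electrons gives n = 6; the reaction quotient is Q = [Al³⁺]^2/[Zn²⁺]^3 = 3.43 × 10^6.
At 25 °C, E = E° − (0.0592/n) log Q = 0.90 − (0.0592/6)(6.535) = 0.900 − 0.064 = 0.836 V.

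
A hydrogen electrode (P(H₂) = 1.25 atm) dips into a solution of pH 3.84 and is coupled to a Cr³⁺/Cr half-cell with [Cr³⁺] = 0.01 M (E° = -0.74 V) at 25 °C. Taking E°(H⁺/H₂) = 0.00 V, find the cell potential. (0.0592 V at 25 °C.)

0.55 V

The hydrogen couple is the cathode, so E°_cell = 0.74 V; n = 6.
[H⁺] = 10^(−3.84) = 1.4 × 10^-4 M, and Q = [Cr³⁺]^2·P(H₂)^3 / [H⁺]^6 = 2.14 × 10^19.
E = E° − (0.0592/6) log Q = 0.74 − (0.0592/6)(19.331) = 0.549 V.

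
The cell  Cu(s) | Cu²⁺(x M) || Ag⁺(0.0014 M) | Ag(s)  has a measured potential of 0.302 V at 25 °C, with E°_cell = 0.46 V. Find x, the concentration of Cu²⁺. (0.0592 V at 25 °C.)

From the Nernst equation, log Q = n(E° − E)/0.0592 = 2(0.46 − 0.302)/0.0592 = 5.338, so Q = 2.18 × 10^5.
With Q = [Cu²⁺]/[Ag⁺]^2 and the known concentrations, [Cu²⁺] in the numerator gives [Cu²⁺] = 0.43 M.

0.43 M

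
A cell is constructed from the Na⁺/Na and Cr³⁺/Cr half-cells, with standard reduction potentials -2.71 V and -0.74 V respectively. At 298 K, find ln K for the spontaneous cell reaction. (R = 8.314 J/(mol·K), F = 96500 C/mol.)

ln K = 230.2

E°_cell = -0.74 − (-2.71) = 1.97 V, with n = 3 electrons transferred.
At equilibrium E = 0, so the Nernst equation gives ln K = nFE°/RT = (3)(96500)(1.97)/((8.314)(298)) = 230.19.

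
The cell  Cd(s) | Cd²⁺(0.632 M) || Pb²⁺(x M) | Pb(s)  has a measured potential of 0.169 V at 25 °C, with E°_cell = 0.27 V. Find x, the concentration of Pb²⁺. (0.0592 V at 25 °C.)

2.4 × 10^-4 M

From the Nernst equation, log Q = n(E° − E)/0.0592 = 2(0.27 − 0.169)/0.0592 = 3.412, so Q = 2580.
With Q = [Cd²⁺]/[Pb²⁺] and the known concentrations, [Pb²⁺] in the denominator gives [Pb²⁺] = 2.4 × 10^-4 M.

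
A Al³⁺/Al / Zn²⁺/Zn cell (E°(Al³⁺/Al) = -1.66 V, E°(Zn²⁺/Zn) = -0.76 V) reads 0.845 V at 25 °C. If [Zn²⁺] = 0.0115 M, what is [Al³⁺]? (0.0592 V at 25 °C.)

0.76 M

From the Nernst equation, log Q = n(E° − E)/0.0592 = 6(0.90 − 0.845)/0.0592 = 5.574, so Q = 3.75 × 10^5.
With Q = [Al³⁺]^2/[Zn²⁺]^3 and the known concentrations, [Al³⁺]^2 in the numerator gives [Al³⁺] = 0.76 M.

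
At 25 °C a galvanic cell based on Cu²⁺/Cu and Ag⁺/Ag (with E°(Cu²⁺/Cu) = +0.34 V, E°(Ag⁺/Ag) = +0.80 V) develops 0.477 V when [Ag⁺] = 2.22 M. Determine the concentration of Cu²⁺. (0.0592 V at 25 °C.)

From the Nernst equation, log Q = n(E° − E)/0.0592 = 2(0.46 − 0.477)/0.0592 = -0.574, so Q = 0.266.
With Q = [Cu²⁺]/[Ag⁺]^2 and the known concentrations, [Cu²⁺] in the numerator gives [Cu²⁺] = 1.3 M.

1.3 M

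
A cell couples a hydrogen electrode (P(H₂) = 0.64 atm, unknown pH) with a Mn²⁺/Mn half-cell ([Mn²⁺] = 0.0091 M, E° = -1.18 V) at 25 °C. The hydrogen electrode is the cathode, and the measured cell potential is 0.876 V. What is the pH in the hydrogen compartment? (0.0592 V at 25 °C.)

E°_cell = 1.18 V and n = 2.
log Q = n(E° − E)/0.0592 = 2×(1.18 − 0.876)/0.0592 = 10.270.
With Q = [Mn²⁺]·P(H₂) / [H⁺]^2, solving for [H⁺] gives log[H⁺] = -6.253, so pH = 6.25.

pH = 6.25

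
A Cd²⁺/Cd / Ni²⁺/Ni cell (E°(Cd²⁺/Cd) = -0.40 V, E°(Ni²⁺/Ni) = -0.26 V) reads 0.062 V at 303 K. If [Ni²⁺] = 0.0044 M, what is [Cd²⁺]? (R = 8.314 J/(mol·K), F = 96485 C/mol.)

From the Nernst equation, ln Q = nF(E° − E)/RT = 2×96485×(0.14 − 0.062)/(8.314×303) = 5.975, so Q = 393.
With Q = [Cd²⁺]/[Ni²⁺] and the known concentrations, [Cd²⁺] in the numerator gives [Cd²⁺] = 1.7 M.

1.7 M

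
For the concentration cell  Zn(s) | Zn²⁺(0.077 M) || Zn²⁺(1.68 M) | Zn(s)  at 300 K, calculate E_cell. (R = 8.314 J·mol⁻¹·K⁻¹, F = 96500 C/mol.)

Both half-cells are Zn²⁺/Zn, so E°_cell = 0. The concentrated side is the cathode; the cell reaction moves Zn²⁺ from high to low concentration with n = 2.
Q = [Zn²⁺]_dilute/[Zn²⁺]_conc = 0.077/1.68 = 0.0458.
E = 0 − (RT/nF) ln Q = −((8.314×300)/(2×96500))(-3.083) = 0.0398 V.

0.040 V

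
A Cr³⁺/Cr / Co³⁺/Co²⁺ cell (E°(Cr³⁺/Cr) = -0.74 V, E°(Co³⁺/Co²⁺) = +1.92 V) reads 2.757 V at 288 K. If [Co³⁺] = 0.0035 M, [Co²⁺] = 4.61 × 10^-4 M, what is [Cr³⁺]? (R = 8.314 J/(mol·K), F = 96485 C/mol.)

From the Nernst equation, ln Q = nF(E° − E)/RT = 3×96485×(2.66 − 2.757)/(8.314×288) = -11.726, so Q = 8.08 × 10^-6.
With Q = [Cr³⁺]·[Co²⁺]^3/[Co³⁺]^3 and the known concentrations, [Cr³⁺] in the numerator gives [Cr³⁺] = 0.0035 M.

0.0035 M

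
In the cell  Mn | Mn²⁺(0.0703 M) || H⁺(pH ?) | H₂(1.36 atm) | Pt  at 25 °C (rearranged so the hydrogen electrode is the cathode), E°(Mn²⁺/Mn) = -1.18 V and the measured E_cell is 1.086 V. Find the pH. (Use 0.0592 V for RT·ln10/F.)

E°_cell = 1.18 V and n = 2.
log Q = n(E° − E)/0.0592 = 2×(1.18 − 1.086)/0.0592 = 3.176.
With Q = [Mn²⁺]·P(H₂) / [H⁺]^2, solving for [H⁺] gives log[H⁺] = -2.098, so pH = 2.10.

pH = 2.10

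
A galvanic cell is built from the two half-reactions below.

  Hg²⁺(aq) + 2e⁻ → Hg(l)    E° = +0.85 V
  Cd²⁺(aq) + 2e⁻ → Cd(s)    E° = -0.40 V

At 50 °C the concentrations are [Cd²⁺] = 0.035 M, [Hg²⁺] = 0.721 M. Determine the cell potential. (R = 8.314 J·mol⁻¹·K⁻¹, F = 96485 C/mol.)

1.29 V

The Hg²⁺/Hg couple has the higher reduction potential and acts as the cathode, so E°_cell = +0.85 − (-0.40) = 1.25 V.
Balancing electrons gives n = 2; the reaction quotient is Q = [Cd²⁺]/[Hg²⁺] = 0.0485.
E = E° − (RT/nF) ln Q = 1.25 − (8.314×323)/(2×96485) × (-3.025) = 1.250 + 0.042 = 1.292 V.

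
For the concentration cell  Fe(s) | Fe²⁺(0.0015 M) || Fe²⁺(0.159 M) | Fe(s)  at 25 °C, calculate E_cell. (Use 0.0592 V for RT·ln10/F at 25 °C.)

Both half-cells are Fe²⁺/Fe, so E°_cell = 0. The concentrated side is the cathode; the cell reaction moves Fe²⁺ from high to low concentration with n = 2.
Q = [Fe²⁺]_dilute/[Fe²⁺]_conc = 0.0015/0.159 = 0.00943.
E = 0 − (0.0592/2) log Q = −(0.0592/2)(-2.025) = 0.0599 V.

0.060 V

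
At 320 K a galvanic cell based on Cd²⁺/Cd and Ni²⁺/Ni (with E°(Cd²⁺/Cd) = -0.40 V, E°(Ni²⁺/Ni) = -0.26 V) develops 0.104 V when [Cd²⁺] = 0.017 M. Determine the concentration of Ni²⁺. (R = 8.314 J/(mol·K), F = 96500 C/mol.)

From the Nernst equation, ln Q = nF(E° − E)/RT = 2×96500×(0.14 − 0.104)/(8.314×320) = 2.612, so Q = 13.6.
With Q = [Cd²⁺]/[Ni²⁺] and the known concentrations, [Ni²⁺] in the denominator gives [Ni²⁺] = 0.0012 M.

0.0012 M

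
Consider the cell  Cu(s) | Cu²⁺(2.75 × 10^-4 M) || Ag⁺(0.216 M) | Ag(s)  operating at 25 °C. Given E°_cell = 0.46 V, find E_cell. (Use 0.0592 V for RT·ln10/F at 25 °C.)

Balancing electrons gives n = 2; the reaction quotient is Q = [Cu²⁺]/[Ag⁺]^2 = 0.00589.
At 25 °C, E = E° − (0.0592/n) log Q = 0.46 − (0.0592/2)(-2.230) = 0.460 + 0.066 = 0.526 V.

0.526 V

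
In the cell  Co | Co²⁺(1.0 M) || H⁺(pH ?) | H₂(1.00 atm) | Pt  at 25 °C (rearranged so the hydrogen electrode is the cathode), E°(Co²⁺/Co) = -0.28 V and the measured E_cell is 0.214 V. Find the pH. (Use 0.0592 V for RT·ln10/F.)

E°_cell = 0.28 V and n = 2.
log Q = n(E° − E)/0.0592 = 2×(0.28 − 0.214)/0.0592 = 2.230.
With Q = [Co²⁺]·P(H₂) / [H⁺]^2, solving for [H⁺] gives log[H⁺] = -1.115, so pH = 1.11.

pH = 1.11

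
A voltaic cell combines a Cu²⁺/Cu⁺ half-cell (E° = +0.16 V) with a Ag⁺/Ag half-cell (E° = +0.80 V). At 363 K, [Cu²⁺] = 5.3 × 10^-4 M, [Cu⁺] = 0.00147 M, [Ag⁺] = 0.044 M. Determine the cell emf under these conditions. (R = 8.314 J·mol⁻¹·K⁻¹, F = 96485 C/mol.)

The Ag⁺/Ag couple has the higher reduction potential and acts as the cathode, so E°_cell = +0.80 − (+0.16) = 0.64 V.
Balancing electrons gives n = 1; the reaction quotient is Q = [Cu²⁺]/([Cu⁺]·[Ag⁺]) = 8.19.
E = E° − (RT/nF) ln Q = 0.64 − (8.314×363)/(1×96485) × (2.103) = 0.640 − 0.066 = 0.574 V.

0.574 V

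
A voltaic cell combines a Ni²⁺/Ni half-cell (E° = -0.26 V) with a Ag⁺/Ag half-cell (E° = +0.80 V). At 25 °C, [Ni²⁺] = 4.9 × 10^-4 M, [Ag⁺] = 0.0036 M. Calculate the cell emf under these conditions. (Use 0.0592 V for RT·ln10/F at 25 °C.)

1.01 V

The Ag⁺/Ag couple has the higher reduction potential and acts as the cathode, so E°_cell = +0.80 − (-0.26) = 1.06 V.
Balancing electrons gives n = 2; the reaction quotient is Q = [Ni²⁺]/[Ag⁺]^2 = 37.8.
At 25 °C, E = E° − (0.0592/n) log Q = 1.06 − (0.0592/2)(1.578) = 1.060 − 0.047 = 1.013 V.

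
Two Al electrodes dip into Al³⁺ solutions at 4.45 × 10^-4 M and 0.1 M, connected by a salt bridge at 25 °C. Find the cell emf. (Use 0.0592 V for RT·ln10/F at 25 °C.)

0.046 V

Both half-cells are Al³⁺/Al, so E°_cell = 0. The concentrated side is the cathode; the cell reaction moves Al³⁺ from high to low concentration with n = 3.
Q = [Al³⁺]_dilute/[Al³⁺]_conc = 4.45 × 10^-4/0.1 = 0.00445.
E = 0 − (0.0592/3) log Q = −(0.0592/3)(-2.352) = 0.0464 V.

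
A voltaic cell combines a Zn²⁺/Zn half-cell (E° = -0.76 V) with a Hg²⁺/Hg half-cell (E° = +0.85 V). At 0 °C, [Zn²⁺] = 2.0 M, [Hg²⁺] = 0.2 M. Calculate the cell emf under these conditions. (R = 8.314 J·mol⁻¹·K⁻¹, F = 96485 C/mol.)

The Hg²⁺/Hg couple has the higher reduction potential and acts as the cathode, so E°_cell = +0.85 − (-0.76) = 1.61 V.
Balancing electrons gives n = 2; the reaction quotient is Q = [Zn²⁺]/[Hg²⁺] = 10.0.
E = E° − (RT/nF) ln Q = 1.61 − (8.314×273)/(2×96485) × (2.303) = 1.610 − 0.027 = 1.583 V.

1.58 V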